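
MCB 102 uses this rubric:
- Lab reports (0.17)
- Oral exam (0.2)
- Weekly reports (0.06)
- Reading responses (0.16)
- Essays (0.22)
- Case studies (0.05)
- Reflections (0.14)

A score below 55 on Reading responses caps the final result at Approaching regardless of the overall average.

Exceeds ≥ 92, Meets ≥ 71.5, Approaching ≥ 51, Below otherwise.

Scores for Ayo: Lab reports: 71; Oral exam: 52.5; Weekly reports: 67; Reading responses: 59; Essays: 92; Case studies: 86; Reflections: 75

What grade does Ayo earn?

Reading responses score 59 ≥ 55: minimum met.
Weighted total:
  Lab reports 71 × 0.17 = 12.07
  Oral exam 52.5 × 0.2 = 10.5
  Weekly reports 67 × 0.06 = 4.02
  Reading responses 59 × 0.16 = 9.44
  Essays 92 × 0.22 = 20.24
  Case studies 86 × 0.05 = 4.3
  Reflections 75 × 0.14 = 10.5
Sum = 71.07
71.07 is ≥ 51 and < 71.5 → Approaching

Approaching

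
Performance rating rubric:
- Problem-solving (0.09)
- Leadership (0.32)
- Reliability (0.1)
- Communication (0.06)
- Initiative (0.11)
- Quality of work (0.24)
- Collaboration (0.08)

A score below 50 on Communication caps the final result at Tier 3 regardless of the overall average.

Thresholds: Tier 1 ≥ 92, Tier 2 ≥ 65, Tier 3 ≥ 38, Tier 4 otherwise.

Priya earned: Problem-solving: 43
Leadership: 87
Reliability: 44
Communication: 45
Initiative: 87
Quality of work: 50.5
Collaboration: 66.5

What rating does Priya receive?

Communication score 45 < 50: minimum not met.
Weighted total:
  Problem-solving 43 × 0.09 = 3.87
  Leadership 87 × 0.32 = 27.84
  Reliability 44 × 0.1 = 4.4
  Communication 45 × 0.06 = 2.7
  Initiative 87 × 0.11 = 9.57
  Quality of work 50.5 × 0.24 = 12.12
  Collaboration 66.5 × 0.08 = 5.32
Sum = 65.82
65.82 would be Tier 2; cap at Tier 3 applies → Tier 3.

Tier 3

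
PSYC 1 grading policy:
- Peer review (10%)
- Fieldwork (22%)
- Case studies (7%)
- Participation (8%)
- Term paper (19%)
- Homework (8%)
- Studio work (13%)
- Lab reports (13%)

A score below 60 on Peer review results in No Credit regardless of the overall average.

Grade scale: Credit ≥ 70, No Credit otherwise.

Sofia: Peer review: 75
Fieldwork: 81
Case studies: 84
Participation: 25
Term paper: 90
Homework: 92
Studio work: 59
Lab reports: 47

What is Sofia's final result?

Credit

Peer review score 75 ≥ 60: minimum met.
Weighted total:
  Peer review 75 × 0.1 = 7.5
  Fieldwork 81 × 0.22 = 17.82
  Case studies 84 × 0.07 = 5.88
  Participation 25 × 0.08 = 2
  Term paper 90 × 0.19 = 17.1
  Homework 92 × 0.08 = 7.36
  Studio work 59 × 0.13 = 7.67
  Lab reports 47 × 0.13 = 6.11
Sum = 71.44
71.44 ≥ 70 → Credit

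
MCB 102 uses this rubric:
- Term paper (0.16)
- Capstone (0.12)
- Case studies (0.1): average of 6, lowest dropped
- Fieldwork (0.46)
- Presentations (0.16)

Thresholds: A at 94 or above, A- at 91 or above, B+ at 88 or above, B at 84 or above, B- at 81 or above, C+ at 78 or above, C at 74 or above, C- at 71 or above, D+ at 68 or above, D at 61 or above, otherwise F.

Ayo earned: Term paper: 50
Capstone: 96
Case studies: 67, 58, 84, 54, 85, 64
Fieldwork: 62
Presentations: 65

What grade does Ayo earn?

Case studies: drop 54 → average of remaining 5 = 358/5 = 71.6
Weighted total:
  Term paper 50 × 0.16 = 8
  Capstone 96 × 0.12 = 11.52
  Case studies 71.6 × 0.1 = 7.16
  Fieldwork 62 × 0.46 = 28.52
  Presentations 65 × 0.16 = 10.4
Sum = 65.6
65.6 is ≥ 61 and < 68 → D

D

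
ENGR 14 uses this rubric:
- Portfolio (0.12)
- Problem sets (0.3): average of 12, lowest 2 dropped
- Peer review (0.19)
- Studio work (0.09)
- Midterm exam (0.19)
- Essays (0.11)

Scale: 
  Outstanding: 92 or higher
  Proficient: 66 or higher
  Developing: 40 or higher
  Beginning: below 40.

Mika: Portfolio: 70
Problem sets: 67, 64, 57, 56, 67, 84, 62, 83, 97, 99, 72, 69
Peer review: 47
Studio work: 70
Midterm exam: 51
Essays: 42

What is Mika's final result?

Developing

Problem sets: drop 56, 57 → average of remaining 10 = 764/10 = 76.4
Weighted total:
  Portfolio 70 × 0.12 = 8.4
  Problem sets 76.4 × 0.3 = 22.92
  Peer review 47 × 0.19 = 8.93
  Studio work 70 × 0.09 = 6.3
  Midterm exam 51 × 0.19 = 9.69
  Essays 42 × 0.11 = 4.62
Sum = 60.86
60.86 is ≥ 40 and < 66 → Developing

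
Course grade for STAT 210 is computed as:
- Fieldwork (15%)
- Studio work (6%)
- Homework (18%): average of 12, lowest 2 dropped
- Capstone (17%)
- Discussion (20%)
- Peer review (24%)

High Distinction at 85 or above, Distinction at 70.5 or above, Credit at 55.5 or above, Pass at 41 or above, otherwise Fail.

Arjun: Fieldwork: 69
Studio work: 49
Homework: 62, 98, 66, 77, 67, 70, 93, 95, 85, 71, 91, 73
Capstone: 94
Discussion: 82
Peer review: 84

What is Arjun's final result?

Homework: drop 62, 66 → average of remaining 10 = 820/10 = 82
Weighted total:
  Fieldwork 69 × 0.15 = 10.35
  Studio work 49 × 0.06 = 2.94
  Homework 82 × 0.18 = 14.76
  Capstone 94 × 0.17 = 15.98
  Discussion 82 × 0.2 = 16.4
  Peer review 84 × 0.24 = 20.16
Sum = 80.59
80.59 is ≥ 70.5 and < 85 → Distinction

Distinction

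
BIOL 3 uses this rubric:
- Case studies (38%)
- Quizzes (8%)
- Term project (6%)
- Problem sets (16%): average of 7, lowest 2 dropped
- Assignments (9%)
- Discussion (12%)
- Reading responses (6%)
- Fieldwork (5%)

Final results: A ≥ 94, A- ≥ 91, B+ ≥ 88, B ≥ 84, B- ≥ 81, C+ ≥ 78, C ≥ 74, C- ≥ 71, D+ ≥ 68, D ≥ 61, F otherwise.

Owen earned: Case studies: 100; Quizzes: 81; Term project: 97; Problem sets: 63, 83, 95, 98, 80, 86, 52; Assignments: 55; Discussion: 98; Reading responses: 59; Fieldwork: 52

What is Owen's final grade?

Problem sets: drop 52, 63 → average of remaining 5 = 442/5 = 88.4
Weighted total:
  Case studies 100 × 0.38 = 38
  Quizzes 81 × 0.08 = 6.48
  Term project 97 × 0.06 = 5.82
  Problem sets 88.4 × 0.16 = 14.144
  Assignments 55 × 0.09 = 4.95
  Discussion 98 × 0.12 = 11.76
  Reading responses 59 × 0.06 = 3.54
  Fieldwork 52 × 0.05 = 2.6
Sum = 87.294
87.294 is ≥ 84 and < 88 → B

B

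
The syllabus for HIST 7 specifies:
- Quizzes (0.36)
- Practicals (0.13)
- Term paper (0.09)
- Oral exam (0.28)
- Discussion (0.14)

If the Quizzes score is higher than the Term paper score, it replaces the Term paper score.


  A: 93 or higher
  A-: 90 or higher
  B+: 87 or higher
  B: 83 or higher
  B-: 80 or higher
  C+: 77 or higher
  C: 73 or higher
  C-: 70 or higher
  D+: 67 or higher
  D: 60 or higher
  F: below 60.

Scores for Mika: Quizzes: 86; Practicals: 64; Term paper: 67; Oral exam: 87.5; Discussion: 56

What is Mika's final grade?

C+

Quizzes (86) > Term paper (67), so Term paper counts as 86.
Weighted total:
  Quizzes 86 × 0.36 = 30.96
  Practicals 64 × 0.13 = 8.32
  Term paper 86 × 0.09 = 7.74
  Oral exam 87.5 × 0.28 = 24.5
  Discussion 56 × 0.14 = 7.84
Sum = 79.36
79.36 is ≥ 77 and < 80 → C+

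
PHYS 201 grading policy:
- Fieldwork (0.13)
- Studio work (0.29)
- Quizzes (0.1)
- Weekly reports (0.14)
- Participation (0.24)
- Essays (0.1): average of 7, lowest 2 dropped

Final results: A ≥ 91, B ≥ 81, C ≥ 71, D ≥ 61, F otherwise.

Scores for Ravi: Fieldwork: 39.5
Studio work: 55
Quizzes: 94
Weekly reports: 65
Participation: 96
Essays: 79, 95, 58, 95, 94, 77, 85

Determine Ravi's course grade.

C

Essays: drop 58, 77 → average of remaining 5 = 448/5 = 89.6
Weighted total:
  Fieldwork 39.5 × 0.13 = 5.135
  Studio work 55 × 0.29 = 15.95
  Quizzes 94 × 0.1 = 9.4
  Weekly reports 65 × 0.14 = 9.1
  Participation 96 × 0.24 = 23.04
  Essays 89.6 × 0.1 = 8.96
Sum = 71.585
71.585 is ≥ 71 and < 81 → C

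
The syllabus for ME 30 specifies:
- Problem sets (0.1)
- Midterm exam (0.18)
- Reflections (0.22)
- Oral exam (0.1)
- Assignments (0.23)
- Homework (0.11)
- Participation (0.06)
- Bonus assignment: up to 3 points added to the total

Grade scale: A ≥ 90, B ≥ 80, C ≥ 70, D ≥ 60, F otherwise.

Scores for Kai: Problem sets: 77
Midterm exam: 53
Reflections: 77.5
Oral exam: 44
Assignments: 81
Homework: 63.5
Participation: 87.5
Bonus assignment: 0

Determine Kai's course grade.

D

Weighted total:
  Problem sets 77 × 0.1 = 7.7
  Midterm exam 53 × 0.18 = 9.54
  Reflections 77.5 × 0.22 = 17.05
  Oral exam 44 × 0.1 = 4.4
  Assignments 81 × 0.23 = 18.63
  Homework 63.5 × 0.11 = 6.985
  Participation 87.5 × 0.06 = 5.25
Sum = 69.555
Bonus assignment: 69.555 + 0 = 69.555
69.555 is ≥ 60 and < 70 → D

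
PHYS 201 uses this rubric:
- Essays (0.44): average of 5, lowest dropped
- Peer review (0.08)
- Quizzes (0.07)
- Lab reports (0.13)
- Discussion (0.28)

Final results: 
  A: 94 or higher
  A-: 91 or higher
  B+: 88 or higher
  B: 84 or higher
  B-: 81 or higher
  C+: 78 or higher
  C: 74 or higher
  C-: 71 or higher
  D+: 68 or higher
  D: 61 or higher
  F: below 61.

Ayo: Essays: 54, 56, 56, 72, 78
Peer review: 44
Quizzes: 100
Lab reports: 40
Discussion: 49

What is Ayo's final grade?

Essays: drop 54 → average of remaining 4 = 262/4 = 65.5
Weighted total:
  Essays 65.5 × 0.44 = 28.82
  Peer review 44 × 0.08 = 3.52
  Quizzes 100 × 0.07 = 7
  Lab reports 40 × 0.13 = 5.2
  Discussion 49 × 0.28 = 13.72
Sum = 58.26
58.26 < 61 → F

F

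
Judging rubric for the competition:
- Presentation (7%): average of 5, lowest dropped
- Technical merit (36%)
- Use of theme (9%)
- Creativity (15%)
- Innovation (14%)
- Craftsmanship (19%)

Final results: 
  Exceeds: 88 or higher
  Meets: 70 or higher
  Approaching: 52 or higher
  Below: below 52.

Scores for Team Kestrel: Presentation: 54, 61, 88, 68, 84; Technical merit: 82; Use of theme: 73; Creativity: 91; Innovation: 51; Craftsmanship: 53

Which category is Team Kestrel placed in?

Meets

Presentation: drop 54 → average of remaining 4 = 301/4 = 75.25
Weighted total:
  Presentation 75.25 × 0.07 = 5.2675
  Technical merit 82 × 0.36 = 29.52
  Use of theme 73 × 0.09 = 6.57
  Creativity 91 × 0.15 = 13.65
  Innovation 51 × 0.14 = 7.14
  Craftsmanship 53 × 0.19 = 10.07
Sum = 72.2175
72.2175 is ≥ 70 and < 88 → Meets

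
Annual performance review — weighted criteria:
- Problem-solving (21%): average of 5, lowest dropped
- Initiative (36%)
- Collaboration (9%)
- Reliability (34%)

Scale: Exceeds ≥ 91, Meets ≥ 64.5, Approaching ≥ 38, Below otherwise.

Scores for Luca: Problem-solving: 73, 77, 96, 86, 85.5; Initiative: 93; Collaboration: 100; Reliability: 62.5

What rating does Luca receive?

Meets

Problem-solving: drop 73 → average of remaining 4 = 344.5/4 = 86.125
Weighted total:
  Problem-solving 86.125 × 0.21 = 18.08625
  Initiative 93 × 0.36 = 33.48
  Collaboration 100 × 0.09 = 9
  Reliability 62.5 × 0.34 = 21.25
Sum = 81.81625
81.81625 is ≥ 64.5 and < 91 → Meets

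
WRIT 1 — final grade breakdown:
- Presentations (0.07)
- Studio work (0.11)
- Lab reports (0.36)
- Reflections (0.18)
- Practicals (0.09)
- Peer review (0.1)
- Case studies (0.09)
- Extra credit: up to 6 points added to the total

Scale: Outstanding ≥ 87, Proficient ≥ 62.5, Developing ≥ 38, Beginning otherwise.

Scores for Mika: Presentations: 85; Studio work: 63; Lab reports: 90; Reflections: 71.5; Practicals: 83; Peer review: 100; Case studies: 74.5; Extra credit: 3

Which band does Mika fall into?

Proficient

Weighted total:
  Presentations 85 × 0.07 = 5.95
  Studio work 63 × 0.11 = 6.93
  Lab reports 90 × 0.36 = 32.4
  Reflections 71.5 × 0.18 = 12.87
  Practicals 83 × 0.09 = 7.47
  Peer review 100 × 0.1 = 10
  Case studies 74.5 × 0.09 = 6.705
Sum = 82.325
Extra credit: 82.325 + 3 = 85.325
85.325 is ≥ 62.5 and < 87 → Proficient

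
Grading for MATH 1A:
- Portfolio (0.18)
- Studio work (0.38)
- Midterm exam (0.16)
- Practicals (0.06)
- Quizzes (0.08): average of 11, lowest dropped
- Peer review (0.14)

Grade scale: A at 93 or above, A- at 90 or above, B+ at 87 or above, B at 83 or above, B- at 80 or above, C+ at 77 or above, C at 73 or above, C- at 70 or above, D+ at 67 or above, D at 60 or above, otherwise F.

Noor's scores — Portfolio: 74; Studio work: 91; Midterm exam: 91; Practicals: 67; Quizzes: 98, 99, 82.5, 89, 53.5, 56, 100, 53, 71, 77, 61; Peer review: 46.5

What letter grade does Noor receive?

C+

Quizzes: drop 53 → average of remaining 10 = 787/10 = 78.7
Weighted total:
  Portfolio 74 × 0.18 = 13.32
  Studio work 91 × 0.38 = 34.58
  Midterm exam 91 × 0.16 = 14.56
  Practicals 67 × 0.06 = 4.02
  Quizzes 78.7 × 0.08 = 6.296
  Peer review 46.5 × 0.14 = 6.51
Sum = 79.286
79.286 is ≥ 77 and < 80 → C+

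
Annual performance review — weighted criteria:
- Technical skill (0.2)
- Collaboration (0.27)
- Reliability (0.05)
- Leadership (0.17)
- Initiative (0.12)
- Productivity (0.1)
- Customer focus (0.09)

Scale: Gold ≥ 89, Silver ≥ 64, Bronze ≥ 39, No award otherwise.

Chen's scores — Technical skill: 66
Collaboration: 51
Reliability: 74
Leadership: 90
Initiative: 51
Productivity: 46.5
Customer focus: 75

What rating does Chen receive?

Weighted total:
  Technical skill 66 × 0.2 = 13.2
  Collaboration 51 × 0.27 = 13.77
  Reliability 74 × 0.05 = 3.7
  Leadership 90 × 0.17 = 15.3
  Initiative 51 × 0.12 = 6.12
  Productivity 46.5 × 0.1 = 4.65
  Customer focus 75 × 0.09 = 6.75
Sum = 63.49
63.49 is ≥ 39 and < 64 → Bronze

Bronze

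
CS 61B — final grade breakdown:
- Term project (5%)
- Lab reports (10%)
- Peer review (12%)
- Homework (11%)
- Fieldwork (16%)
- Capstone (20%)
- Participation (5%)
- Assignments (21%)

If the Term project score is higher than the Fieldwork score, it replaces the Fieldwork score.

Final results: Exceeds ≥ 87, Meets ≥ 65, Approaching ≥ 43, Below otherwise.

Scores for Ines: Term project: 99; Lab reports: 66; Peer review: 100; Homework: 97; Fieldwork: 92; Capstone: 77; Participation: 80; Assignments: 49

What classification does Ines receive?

Meets

Term project (99) > Fieldwork (92), so Fieldwork counts as 99.
Weighted total:
  Term project 99 × 0.05 = 4.95
  Lab reports 66 × 0.1 = 6.6
  Peer review 100 × 0.12 = 12
  Homework 97 × 0.11 = 10.67
  Fieldwork 99 × 0.16 = 15.84
  Capstone 77 × 0.2 = 15.4
  Participation 80 × 0.05 = 4
  Assignments 49 × 0.21 = 10.29
Sum = 79.75
79.75 is ≥ 65 and < 87 → Meets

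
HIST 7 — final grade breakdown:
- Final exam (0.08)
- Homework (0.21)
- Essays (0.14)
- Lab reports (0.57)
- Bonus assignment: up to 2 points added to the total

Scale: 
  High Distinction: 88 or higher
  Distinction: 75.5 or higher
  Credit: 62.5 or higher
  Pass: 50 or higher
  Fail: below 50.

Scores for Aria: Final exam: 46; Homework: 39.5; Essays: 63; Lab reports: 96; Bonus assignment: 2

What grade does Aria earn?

Weighted total:
  Final exam 46 × 0.08 = 3.68
  Homework 39.5 × 0.21 = 8.295
  Essays 63 × 0.14 = 8.82
  Lab reports 96 × 0.57 = 54.72
Sum = 75.515
Bonus assignment: 75.515 + 2 = 77.515
77.515 is ≥ 75.5 and < 88 → Distinction

Distinction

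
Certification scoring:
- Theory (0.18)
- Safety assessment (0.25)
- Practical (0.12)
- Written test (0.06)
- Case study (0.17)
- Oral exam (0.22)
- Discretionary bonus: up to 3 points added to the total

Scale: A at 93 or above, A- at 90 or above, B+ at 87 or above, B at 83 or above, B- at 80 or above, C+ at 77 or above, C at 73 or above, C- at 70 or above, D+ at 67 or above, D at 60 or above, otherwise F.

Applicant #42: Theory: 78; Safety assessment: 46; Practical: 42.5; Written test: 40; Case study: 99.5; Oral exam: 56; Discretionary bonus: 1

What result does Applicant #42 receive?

D

Weighted total:
  Theory 78 × 0.18 = 14.04
  Safety assessment 46 × 0.25 = 11.5
  Practical 42.5 × 0.12 = 5.1
  Written test 40 × 0.06 = 2.4
  Case study 99.5 × 0.17 = 16.915
  Oral exam 56 × 0.22 = 12.32
Sum = 62.275
Discretionary bonus: 62.275 + 1 = 63.275
63.275 is ≥ 60 and < 67 → D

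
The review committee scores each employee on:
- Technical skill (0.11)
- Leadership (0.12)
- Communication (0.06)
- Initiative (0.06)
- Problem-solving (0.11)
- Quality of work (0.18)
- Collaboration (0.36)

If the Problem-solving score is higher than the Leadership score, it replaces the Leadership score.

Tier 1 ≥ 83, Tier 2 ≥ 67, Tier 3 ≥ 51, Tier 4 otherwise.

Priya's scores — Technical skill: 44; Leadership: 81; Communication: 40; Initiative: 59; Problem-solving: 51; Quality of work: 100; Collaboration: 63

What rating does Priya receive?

Problem-solving (51) ≤ Leadership (81), so Leadership stays at 81.
Weighted total:
  Technical skill 44 × 0.11 = 4.84
  Leadership 81 × 0.12 = 9.72
  Communication 40 × 0.06 = 2.4
  Initiative 59 × 0.06 = 3.54
  Problem-solving 51 × 0.11 = 5.61
  Quality of work 100 × 0.18 = 18
  Collaboration 63 × 0.36 = 22.68
Sum = 66.79
66.79 is ≥ 51 and < 67 → Tier 3

Tier 3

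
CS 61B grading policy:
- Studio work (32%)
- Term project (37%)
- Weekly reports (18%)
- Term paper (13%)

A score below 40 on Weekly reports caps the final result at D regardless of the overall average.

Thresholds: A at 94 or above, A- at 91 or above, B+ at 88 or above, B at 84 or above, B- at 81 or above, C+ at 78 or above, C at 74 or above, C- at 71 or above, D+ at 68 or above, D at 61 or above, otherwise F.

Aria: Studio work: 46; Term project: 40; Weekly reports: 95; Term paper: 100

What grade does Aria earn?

F

Weekly reports score 95 ≥ 40: minimum met.
Weighted total:
  Studio work 46 × 0.32 = 14.72
  Term project 40 × 0.37 = 14.8
  Weekly reports 95 × 0.18 = 17.1
  Term paper 100 × 0.13 = 13
Sum = 59.62
59.62 < 61 → F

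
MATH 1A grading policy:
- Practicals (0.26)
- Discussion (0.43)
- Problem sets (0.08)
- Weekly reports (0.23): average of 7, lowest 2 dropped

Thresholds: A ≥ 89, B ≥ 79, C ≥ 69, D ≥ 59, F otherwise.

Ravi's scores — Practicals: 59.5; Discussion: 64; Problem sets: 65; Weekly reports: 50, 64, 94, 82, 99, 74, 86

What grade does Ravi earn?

D

Weekly reports: drop 50, 64 → average of remaining 5 = 435/5 = 87
Weighted total:
  Practicals 59.5 × 0.26 = 15.47
  Discussion 64 × 0.43 = 27.52
  Problem sets 65 × 0.08 = 5.2
  Weekly reports 87 × 0.23 = 20.01
Sum = 68.2
68.2 is ≥ 59 and < 69 → D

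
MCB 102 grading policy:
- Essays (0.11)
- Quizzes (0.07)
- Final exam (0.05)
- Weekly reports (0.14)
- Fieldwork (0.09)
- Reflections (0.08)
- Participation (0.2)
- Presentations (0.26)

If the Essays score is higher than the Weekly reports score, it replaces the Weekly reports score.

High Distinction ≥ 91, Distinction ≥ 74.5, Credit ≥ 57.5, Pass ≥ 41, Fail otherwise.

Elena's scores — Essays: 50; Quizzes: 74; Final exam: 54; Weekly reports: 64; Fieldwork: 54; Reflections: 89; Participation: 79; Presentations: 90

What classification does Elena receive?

Credit

Essays (50) ≤ Weekly reports (64), so Weekly reports stays at 64.
Weighted total:
  Essays 50 × 0.11 = 5.5
  Quizzes 74 × 0.07 = 5.18
  Final exam 54 × 0.05 = 2.7
  Weekly reports 64 × 0.14 = 8.96
  Fieldwork 54 × 0.09 = 4.86
  Reflections 89 × 0.08 = 7.12
  Participation 79 × 0.2 = 15.8
  Presentations 90 × 0.26 = 23.4
Sum = 73.52
73.52 is ≥ 57.5 and < 74.5 → Credit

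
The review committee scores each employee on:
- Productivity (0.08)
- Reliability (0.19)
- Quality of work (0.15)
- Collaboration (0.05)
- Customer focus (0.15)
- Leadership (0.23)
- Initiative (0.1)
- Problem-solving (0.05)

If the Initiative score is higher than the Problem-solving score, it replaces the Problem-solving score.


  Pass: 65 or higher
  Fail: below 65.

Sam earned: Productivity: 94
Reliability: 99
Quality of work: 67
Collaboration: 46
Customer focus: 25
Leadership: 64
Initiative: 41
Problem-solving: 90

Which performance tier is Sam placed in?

Pass

Initiative (41) ≤ Problem-solving (90), so Problem-solving stays at 90.
Weighted total:
  Productivity 94 × 0.08 = 7.52
  Reliability 99 × 0.19 = 18.81
  Quality of work 67 × 0.15 = 10.05
  Collaboration 46 × 0.05 = 2.3
  Customer focus 25 × 0.15 = 3.75
  Leadership 64 × 0.23 = 14.72
  Initiative 41 × 0.1 = 4.1
  Problem-solving 90 × 0.05 = 4.5
Sum = 65.75
65.75 ≥ 65 → Pass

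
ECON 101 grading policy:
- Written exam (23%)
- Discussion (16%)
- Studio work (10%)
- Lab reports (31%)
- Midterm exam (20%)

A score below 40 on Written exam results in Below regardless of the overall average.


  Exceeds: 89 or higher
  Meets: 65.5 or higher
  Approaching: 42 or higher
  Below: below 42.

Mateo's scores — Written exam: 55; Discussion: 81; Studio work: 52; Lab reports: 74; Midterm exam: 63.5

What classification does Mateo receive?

Written exam score 55 ≥ 40: minimum met.
Weighted total:
  Written exam 55 × 0.23 = 12.65
  Discussion 81 × 0.16 = 12.96
  Studio work 52 × 0.1 = 5.2
  Lab reports 74 × 0.31 = 22.94
  Midterm exam 63.5 × 0.2 = 12.7
Sum = 66.45
66.45 is ≥ 65.5 and < 89 → Meets

Meets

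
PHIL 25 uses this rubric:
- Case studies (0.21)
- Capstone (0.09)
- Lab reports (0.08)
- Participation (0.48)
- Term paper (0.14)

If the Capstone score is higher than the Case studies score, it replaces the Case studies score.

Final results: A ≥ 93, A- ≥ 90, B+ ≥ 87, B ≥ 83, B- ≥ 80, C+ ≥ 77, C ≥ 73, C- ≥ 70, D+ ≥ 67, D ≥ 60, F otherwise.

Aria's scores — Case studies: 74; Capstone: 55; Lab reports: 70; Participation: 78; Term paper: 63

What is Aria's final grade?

Capstone (55) ≤ Case studies (74), so Case studies stays at 74.
Weighted total:
  Case studies 74 × 0.21 = 15.54
  Capstone 55 × 0.09 = 4.95
  Lab reports 70 × 0.08 = 5.6
  Participation 78 × 0.48 = 37.44
  Term paper 63 × 0.14 = 8.82
Sum = 72.35
72.35 is ≥ 70 and < 73 → C-

C-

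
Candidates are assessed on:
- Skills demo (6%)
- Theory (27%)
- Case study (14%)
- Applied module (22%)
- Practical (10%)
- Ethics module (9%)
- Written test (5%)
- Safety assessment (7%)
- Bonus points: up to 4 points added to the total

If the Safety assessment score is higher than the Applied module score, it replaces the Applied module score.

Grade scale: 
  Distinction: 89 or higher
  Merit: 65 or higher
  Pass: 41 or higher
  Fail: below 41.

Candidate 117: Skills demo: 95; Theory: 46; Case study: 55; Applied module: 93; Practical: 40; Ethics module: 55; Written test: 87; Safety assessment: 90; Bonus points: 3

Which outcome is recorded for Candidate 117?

Merit

Safety assessment (90) ≤ Applied module (93), so Applied module stays at 93.
Weighted total:
  Skills demo 95 × 0.06 = 5.7
  Theory 46 × 0.27 = 12.42
  Case study 55 × 0.14 = 7.7
  Applied module 93 × 0.22 = 20.46
  Practical 40 × 0.1 = 4
  Ethics module 55 × 0.09 = 4.95
  Written test 87 × 0.05 = 4.35
  Safety assessment 90 × 0.07 = 6.3
Sum = 65.88
Bonus points: 65.88 + 3 = 68.88
68.88 is ≥ 65 and < 89 → Merit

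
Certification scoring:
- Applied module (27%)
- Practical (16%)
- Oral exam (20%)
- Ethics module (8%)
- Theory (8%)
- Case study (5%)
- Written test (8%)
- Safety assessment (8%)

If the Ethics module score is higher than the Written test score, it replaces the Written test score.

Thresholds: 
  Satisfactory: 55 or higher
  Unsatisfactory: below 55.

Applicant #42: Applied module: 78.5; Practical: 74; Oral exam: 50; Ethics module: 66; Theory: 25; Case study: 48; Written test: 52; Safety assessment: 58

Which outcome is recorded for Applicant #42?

Satisfactory

Ethics module (66) > Written test (52), so Written test counts as 66.
Weighted total:
  Applied module 78.5 × 0.27 = 21.195
  Practical 74 × 0.16 = 11.84
  Oral exam 50 × 0.2 = 10
  Ethics module 66 × 0.08 = 5.28
  Theory 25 × 0.08 = 2
  Case study 48 × 0.05 = 2.4
  Written test 66 × 0.08 = 5.28
  Safety assessment 58 × 0.08 = 4.64
Sum = 62.635
62.635 ≥ 55 → Satisfactory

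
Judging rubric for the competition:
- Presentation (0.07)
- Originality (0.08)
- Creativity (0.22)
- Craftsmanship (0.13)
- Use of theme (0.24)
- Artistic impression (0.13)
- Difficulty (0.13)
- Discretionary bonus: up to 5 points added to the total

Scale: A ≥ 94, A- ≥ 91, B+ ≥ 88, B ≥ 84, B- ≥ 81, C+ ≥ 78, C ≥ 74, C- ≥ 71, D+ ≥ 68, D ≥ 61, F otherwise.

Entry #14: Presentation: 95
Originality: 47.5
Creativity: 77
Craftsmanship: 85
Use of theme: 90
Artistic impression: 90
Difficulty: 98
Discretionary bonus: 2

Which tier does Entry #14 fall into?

B

Weighted total:
  Presentation 95 × 0.07 = 6.65
  Originality 47.5 × 0.08 = 3.8
  Creativity 77 × 0.22 = 16.94
  Craftsmanship 85 × 0.13 = 11.05
  Use of theme 90 × 0.24 = 21.6
  Artistic impression 90 × 0.13 = 11.7
  Difficulty 98 × 0.13 = 12.74
Sum = 84.48
Discretionary bonus: 84.48 + 2 = 86.48
86.48 is ≥ 84 and < 88 → B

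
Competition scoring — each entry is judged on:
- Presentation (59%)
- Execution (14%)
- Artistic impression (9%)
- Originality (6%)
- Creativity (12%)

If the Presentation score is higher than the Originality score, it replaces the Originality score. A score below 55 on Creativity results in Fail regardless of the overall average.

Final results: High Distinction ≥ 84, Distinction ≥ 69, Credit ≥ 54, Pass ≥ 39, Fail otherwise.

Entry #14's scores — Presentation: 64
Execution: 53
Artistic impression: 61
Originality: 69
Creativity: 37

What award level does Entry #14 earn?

Presentation (64) ≤ Originality (69), so Originality stays at 69.
Creativity score 37 < 55: minimum not met.
Weighted total:
  Presentation 64 × 0.59 = 37.76
  Execution 53 × 0.14 = 7.42
  Artistic impression 61 × 0.09 = 5.49
  Originality 69 × 0.06 = 4.14
  Creativity 37 × 0.12 = 4.44
Sum = 59.25
Because the Creativity minimum was not met, the result is Fail.

Fail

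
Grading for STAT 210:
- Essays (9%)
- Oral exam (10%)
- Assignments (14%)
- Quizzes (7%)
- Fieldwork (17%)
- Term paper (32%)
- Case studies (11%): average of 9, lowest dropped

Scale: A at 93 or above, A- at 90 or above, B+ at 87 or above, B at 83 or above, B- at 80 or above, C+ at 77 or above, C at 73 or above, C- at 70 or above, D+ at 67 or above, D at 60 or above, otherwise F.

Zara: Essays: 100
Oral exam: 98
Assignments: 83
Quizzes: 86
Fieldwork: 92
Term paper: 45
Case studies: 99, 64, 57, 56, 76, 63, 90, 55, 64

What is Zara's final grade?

Case studies: drop 55 → average of remaining 8 = 569/8 = 71.125
Weighted total:
  Essays 100 × 0.09 = 9
  Oral exam 98 × 0.1 = 9.8
  Assignments 83 × 0.14 = 11.62
  Quizzes 86 × 0.07 = 6.02
  Fieldwork 92 × 0.17 = 15.64
  Term paper 45 × 0.32 = 14.4
  Case studies 71.125 × 0.11 = 7.82375
Sum = 74.30375
74.30375 is ≥ 73 and < 77 → C

C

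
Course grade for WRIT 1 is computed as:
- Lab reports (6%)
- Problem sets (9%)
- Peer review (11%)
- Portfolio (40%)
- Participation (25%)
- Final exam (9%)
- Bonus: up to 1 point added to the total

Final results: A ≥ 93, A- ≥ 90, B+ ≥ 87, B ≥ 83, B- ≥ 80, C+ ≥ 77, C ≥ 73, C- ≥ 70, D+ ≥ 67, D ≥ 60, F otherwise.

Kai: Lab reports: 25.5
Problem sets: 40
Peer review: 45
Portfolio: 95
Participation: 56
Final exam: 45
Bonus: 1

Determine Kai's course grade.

D+

Weighted total:
  Lab reports 25.5 × 0.06 = 1.53
  Problem sets 40 × 0.09 = 3.6
  Peer review 45 × 0.11 = 4.95
  Portfolio 95 × 0.4 = 38
  Participation 56 × 0.25 = 14
  Final exam 45 × 0.09 = 4.05
Sum = 66.13
Bonus: 66.13 + 1 = 67.13
67.13 is ≥ 67 and < 70 → D+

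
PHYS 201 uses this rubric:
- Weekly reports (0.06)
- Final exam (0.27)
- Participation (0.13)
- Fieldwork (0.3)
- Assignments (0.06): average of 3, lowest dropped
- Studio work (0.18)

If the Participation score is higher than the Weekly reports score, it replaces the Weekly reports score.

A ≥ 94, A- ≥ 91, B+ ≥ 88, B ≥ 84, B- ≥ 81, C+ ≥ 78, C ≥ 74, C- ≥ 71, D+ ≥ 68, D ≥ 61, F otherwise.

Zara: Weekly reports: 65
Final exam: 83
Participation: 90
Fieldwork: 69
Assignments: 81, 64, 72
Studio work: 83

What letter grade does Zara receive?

Assignments: drop 64 → average of remaining 2 = 153/2 = 76.5
Participation (90) > Weekly reports (65), so Weekly reports counts as 90.
Weighted total:
  Weekly reports 90 × 0.06 = 5.4
  Final exam 83 × 0.27 = 22.41
  Participation 90 × 0.13 = 11.7
  Fieldwork 69 × 0.3 = 20.7
  Assignments 76.5 × 0.06 = 4.59
  Studio work 83 × 0.18 = 14.94
Sum = 79.74
79.74 is ≥ 78 and < 81 → C+

C+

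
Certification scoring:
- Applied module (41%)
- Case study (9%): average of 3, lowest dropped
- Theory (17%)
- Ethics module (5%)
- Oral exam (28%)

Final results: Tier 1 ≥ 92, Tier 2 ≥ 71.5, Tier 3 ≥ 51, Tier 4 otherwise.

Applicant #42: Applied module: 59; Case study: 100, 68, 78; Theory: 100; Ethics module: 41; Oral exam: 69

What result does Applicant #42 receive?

Case study: drop 68 → average of remaining 2 = 178/2 = 89
Weighted total:
  Applied module 59 × 0.41 = 24.19
  Case study 89 × 0.09 = 8.01
  Theory 100 × 0.17 = 17
  Ethics module 41 × 0.05 = 2.05
  Oral exam 69 × 0.28 = 19.32
Sum = 70.57
70.57 is ≥ 51 and < 71.5 → Tier 3

Tier 3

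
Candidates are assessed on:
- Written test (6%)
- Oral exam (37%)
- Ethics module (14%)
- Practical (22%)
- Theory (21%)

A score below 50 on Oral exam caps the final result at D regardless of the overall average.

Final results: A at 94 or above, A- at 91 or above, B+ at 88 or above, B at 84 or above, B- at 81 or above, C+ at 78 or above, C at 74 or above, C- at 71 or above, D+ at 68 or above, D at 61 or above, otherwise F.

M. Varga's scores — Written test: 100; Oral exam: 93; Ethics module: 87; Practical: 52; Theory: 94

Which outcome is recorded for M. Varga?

Oral exam score 93 ≥ 50: minimum met.
Weighted total:
  Written test 100 × 0.06 = 6
  Oral exam 93 × 0.37 = 34.41
  Ethics module 87 × 0.14 = 12.18
  Practical 52 × 0.22 = 11.44
  Theory 94 × 0.21 = 19.74
Sum = 83.77
83.77 is ≥ 81 and < 84 → B-

B-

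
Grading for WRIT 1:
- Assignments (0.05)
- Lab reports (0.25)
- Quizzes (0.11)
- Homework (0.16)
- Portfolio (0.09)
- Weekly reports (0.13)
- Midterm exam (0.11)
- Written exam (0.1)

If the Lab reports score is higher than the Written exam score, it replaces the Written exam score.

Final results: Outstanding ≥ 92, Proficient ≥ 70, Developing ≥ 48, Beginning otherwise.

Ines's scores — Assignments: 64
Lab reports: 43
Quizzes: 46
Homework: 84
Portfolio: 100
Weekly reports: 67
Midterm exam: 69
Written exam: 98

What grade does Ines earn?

Developing

Lab reports (43) ≤ Written exam (98), so Written exam stays at 98.
Weighted total:
  Assignments 64 × 0.05 = 3.2
  Lab reports 43 × 0.25 = 10.75
  Quizzes 46 × 0.11 = 5.06
  Homework 84 × 0.16 = 13.44
  Portfolio 100 × 0.09 = 9
  Weekly reports 67 × 0.13 = 8.71
  Midterm exam 69 × 0.11 = 7.59
  Written exam 98 × 0.1 = 9.8
Sum = 67.55
67.55 is ≥ 48 and < 70 → Developing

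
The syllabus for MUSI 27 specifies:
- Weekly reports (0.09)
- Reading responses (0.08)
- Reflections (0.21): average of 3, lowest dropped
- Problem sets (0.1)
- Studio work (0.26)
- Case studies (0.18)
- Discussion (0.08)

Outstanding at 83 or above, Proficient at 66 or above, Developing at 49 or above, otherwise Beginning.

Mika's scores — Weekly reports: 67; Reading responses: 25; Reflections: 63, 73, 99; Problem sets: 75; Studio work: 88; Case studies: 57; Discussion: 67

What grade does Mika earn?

Reflections: drop 63 → average of remaining 2 = 172/2 = 86
Weighted total:
  Weekly reports 67 × 0.09 = 6.03
  Reading responses 25 × 0.08 = 2
  Reflections 86 × 0.21 = 18.06
  Problem sets 75 × 0.1 = 7.5
  Studio work 88 × 0.26 = 22.88
  Case studies 57 × 0.18 = 10.26
  Discussion 67 × 0.08 = 5.36
Sum = 72.09
72.09 is ≥ 66 and < 83 → Proficient

Proficient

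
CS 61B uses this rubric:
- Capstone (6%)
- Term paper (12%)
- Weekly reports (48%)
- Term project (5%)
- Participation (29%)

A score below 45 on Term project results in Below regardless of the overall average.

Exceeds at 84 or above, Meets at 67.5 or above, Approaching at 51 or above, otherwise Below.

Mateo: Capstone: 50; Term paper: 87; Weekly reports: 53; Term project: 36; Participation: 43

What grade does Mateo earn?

Term project score 36 < 45: minimum not met.
Weighted total:
  Capstone 50 × 0.06 = 3
  Term paper 87 × 0.12 = 10.44
  Weekly reports 53 × 0.48 = 25.44
  Term project 36 × 0.05 = 1.8
  Participation 43 × 0.29 = 12.47
Sum = 53.15
Because the Term project minimum was not met, the result is Below.

Below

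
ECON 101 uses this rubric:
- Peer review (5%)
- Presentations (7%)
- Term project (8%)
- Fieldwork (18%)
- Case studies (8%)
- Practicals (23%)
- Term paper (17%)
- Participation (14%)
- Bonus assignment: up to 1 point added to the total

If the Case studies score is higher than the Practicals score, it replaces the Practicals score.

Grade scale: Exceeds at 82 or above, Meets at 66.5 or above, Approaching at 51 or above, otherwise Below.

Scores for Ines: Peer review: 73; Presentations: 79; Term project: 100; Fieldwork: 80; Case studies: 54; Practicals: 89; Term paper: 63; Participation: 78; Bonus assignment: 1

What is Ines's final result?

Case studies (54) ≤ Practicals (89), so Practicals stays at 89.
Weighted total:
  Peer review 73 × 0.05 = 3.65
  Presentations 79 × 0.07 = 5.53
  Term project 100 × 0.08 = 8
  Fieldwork 80 × 0.18 = 14.4
  Case studies 54 × 0.08 = 4.32
  Practicals 89 × 0.23 = 20.47
  Term paper 63 × 0.17 = 10.71
  Participation 78 × 0.14 = 10.92
Sum = 78
Bonus assignment: 78 + 1 = 79
79 is ≥ 66.5 and < 82 → Meets

Meets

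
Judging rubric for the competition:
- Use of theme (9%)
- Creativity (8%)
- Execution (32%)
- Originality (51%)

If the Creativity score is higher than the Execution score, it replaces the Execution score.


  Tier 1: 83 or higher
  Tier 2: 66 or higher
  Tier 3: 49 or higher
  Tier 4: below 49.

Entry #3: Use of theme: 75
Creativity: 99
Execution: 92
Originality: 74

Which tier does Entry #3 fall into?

Creativity (99) > Execution (92), so Execution counts as 99.
Weighted total:
  Use of theme 75 × 0.09 = 6.75
  Creativity 99 × 0.08 = 7.92
  Execution 99 × 0.32 = 31.68
  Originality 74 × 0.51 = 37.74
Sum = 84.09
84.09 ≥ 83 → Tier 1

Tier 1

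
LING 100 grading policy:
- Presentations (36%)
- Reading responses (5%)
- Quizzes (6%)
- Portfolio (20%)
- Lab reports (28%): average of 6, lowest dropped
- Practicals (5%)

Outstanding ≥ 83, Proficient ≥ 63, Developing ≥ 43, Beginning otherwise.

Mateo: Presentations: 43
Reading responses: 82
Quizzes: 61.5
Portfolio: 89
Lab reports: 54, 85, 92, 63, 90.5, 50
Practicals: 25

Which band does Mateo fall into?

Lab reports: drop 50 → average of remaining 5 = 384.5/5 = 76.9
Weighted total:
  Presentations 43 × 0.36 = 15.48
  Reading responses 82 × 0.05 = 4.1
  Quizzes 61.5 × 0.06 = 3.69
  Portfolio 89 × 0.2 = 17.8
  Lab reports 76.9 × 0.28 = 21.532
  Practicals 25 × 0.05 = 1.25
Sum = 63.852
63.852 is ≥ 63 and < 83 → Proficient

Proficient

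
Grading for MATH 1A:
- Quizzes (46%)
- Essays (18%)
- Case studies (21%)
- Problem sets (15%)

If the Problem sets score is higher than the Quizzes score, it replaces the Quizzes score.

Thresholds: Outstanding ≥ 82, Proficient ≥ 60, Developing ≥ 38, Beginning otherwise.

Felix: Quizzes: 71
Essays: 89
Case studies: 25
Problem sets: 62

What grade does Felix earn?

Proficient

Problem sets (62) ≤ Quizzes (71), so Quizzes stays at 71.
Weighted total:
  Quizzes 71 × 0.46 = 32.66
  Essays 89 × 0.18 = 16.02
  Case studies 25 × 0.21 = 5.25
  Problem sets 62 × 0.15 = 9.3
Sum = 63.23
63.23 is ≥ 60 and < 82 → Proficient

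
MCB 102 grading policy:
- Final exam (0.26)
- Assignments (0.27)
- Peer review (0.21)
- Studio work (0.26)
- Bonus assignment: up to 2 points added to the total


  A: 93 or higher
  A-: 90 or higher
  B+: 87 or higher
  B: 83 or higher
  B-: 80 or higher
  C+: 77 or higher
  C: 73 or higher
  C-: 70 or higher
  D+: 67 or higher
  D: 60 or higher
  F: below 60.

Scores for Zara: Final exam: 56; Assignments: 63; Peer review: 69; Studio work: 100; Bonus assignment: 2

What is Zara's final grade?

Weighted total:
  Final exam 56 × 0.26 = 14.56
  Assignments 63 × 0.27 = 17.01
  Peer review 69 × 0.21 = 14.49
  Studio work 100 × 0.26 = 26
Sum = 72.06
Bonus assignment: 72.06 + 2 = 74.06
74.06 is ≥ 73 and < 77 → C

C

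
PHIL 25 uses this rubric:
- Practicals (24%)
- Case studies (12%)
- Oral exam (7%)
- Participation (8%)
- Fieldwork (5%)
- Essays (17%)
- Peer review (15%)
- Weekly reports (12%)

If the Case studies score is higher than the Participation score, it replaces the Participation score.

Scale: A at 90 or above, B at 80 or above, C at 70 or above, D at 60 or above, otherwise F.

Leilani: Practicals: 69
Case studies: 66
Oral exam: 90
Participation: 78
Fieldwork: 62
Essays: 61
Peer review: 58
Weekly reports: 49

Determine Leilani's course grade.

Case studies (66) ≤ Participation (78), so Participation stays at 78.
Weighted total:
  Practicals 69 × 0.24 = 16.56
  Case studies 66 × 0.12 = 7.92
  Oral exam 90 × 0.07 = 6.3
  Participation 78 × 0.08 = 6.24
  Fieldwork 62 × 0.05 = 3.1
  Essays 61 × 0.17 = 10.37
  Peer review 58 × 0.15 = 8.7
  Weekly reports 49 × 0.12 = 5.88
Sum = 65.07
65.07 is ≥ 60 and < 70 → D

D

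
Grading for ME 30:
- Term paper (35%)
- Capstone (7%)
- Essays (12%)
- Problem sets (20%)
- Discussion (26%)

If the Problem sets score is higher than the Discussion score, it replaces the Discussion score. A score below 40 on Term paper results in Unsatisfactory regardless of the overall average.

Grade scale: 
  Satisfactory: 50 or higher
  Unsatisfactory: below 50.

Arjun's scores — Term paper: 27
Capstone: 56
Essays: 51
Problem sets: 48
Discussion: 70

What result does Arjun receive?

Problem sets (48) ≤ Discussion (70), so Discussion stays at 70.
Term paper score 27 < 40: minimum not met.
Weighted total:
  Term paper 27 × 0.35 = 9.45
  Capstone 56 × 0.07 = 3.92
  Essays 51 × 0.12 = 6.12
  Problem sets 48 × 0.2 = 9.6
  Discussion 70 × 0.26 = 18.2
Sum = 47.29
Because the Term paper minimum was not met, the result is Unsatisfactory.

Unsatisfactory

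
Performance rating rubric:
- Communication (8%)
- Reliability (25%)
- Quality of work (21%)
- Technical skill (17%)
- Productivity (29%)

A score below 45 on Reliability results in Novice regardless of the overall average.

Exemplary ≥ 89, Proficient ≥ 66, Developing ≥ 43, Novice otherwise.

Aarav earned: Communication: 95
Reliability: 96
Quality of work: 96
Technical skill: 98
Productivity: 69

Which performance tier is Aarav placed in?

Reliability score 96 ≥ 45: minimum met.
Weighted total:
  Communication 95 × 0.08 = 7.6
  Reliability 96 × 0.25 = 24
  Quality of work 96 × 0.21 = 20.16
  Technical skill 98 × 0.17 = 16.66
  Productivity 69 × 0.29 = 20.01
Sum = 88.43
88.43 is ≥ 66 and < 89 → Proficient

Proficient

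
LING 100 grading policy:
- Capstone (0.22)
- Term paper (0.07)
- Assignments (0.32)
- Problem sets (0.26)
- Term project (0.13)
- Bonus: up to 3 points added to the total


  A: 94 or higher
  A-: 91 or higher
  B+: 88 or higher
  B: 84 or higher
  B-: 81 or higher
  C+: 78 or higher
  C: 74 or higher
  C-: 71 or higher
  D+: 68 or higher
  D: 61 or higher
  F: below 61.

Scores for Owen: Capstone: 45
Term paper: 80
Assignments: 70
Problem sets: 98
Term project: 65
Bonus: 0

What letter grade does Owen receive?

C-

Weighted total:
  Capstone 45 × 0.22 = 9.9
  Term paper 80 × 0.07 = 5.6
  Assignments 70 × 0.32 = 22.4
  Problem sets 98 × 0.26 = 25.48
  Term project 65 × 0.13 = 8.45
Sum = 71.83
Bonus: 71.83 + 0 = 71.83
71.83 is ≥ 71 and < 74 → C-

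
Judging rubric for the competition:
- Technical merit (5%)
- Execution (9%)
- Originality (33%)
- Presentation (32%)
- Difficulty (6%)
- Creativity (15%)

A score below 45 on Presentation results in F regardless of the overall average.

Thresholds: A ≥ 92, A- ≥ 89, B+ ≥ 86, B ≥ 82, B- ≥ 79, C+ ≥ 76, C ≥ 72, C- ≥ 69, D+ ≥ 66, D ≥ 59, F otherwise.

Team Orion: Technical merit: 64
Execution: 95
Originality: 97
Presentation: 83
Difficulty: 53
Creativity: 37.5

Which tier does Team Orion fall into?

B-

Presentation score 83 ≥ 45: minimum met.
Weighted total:
  Technical merit 64 × 0.05 = 3.2
  Execution 95 × 0.09 = 8.55
  Originality 97 × 0.33 = 32.01
  Presentation 83 × 0.32 = 26.56
  Difficulty 53 × 0.06 = 3.18
  Creativity 37.5 × 0.15 = 5.625
Sum = 79.125
79.125 is ≥ 79 and < 82 → B-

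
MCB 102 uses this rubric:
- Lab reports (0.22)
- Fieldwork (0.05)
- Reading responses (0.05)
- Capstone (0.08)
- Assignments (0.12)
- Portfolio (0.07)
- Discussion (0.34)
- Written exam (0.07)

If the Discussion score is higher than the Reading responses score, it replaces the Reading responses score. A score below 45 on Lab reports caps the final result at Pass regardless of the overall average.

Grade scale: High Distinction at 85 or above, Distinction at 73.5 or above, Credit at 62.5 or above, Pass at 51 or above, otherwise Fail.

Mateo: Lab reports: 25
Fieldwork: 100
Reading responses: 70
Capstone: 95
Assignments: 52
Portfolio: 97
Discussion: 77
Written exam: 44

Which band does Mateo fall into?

Discussion (77) > Reading responses (70), so Reading responses counts as 77.
Lab reports score 25 < 45: minimum not met.
Weighted total:
  Lab reports 25 × 0.22 = 5.5
  Fieldwork 100 × 0.05 = 5
  Reading responses 77 × 0.05 = 3.85
  Capstone 95 × 0.08 = 7.6
  Assignments 52 × 0.12 = 6.24
  Portfolio 97 × 0.07 = 6.79
  Discussion 77 × 0.34 = 26.18
  Written exam 44 × 0.07 = 3.08
Sum = 64.24
64.24 would be Credit; cap at Pass applies → Pass.

Pass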